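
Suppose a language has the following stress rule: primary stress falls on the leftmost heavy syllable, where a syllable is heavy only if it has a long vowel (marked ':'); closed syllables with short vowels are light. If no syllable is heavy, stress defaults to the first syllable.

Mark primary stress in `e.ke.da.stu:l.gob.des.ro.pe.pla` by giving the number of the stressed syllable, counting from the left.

Weights: 1 e L, 2 ke L, 3 da L, 4 stu:l H, 5 gob L, 6 des L, 7 ro L, 8 pe L, 9 pla L.
Heavy syllables in the domain: 4. The leftmost is syllable 4 (stu:l).
Primary stress: syllable 4 → e.ke.da.ˈstu:l.gob.des.ro.pe.pla.

4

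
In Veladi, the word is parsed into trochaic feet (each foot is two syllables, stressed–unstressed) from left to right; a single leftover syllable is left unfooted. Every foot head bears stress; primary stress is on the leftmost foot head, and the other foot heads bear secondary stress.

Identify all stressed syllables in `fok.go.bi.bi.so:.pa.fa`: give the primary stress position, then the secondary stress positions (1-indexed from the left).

primary 1, secondary 3, 5

Parse left to right into trochaic (ˈσσ) feet: (ˈfok.go) (ˈbi.bi) (ˈso:.pa) fa. Syllable 7 is left unfooted.
Foot heads (stressed positions): 1, 3, 5.
End Rule Leftmost: primary stress on the leftmost head = syllable 1.
Secondary stress on 3, 5: ˈfok.go.ˌbi.bi.ˌso:.pa.fa.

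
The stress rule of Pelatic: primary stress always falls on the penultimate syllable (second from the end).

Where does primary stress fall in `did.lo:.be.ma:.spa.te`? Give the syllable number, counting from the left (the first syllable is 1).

5

The word has 6 syllables; the penultimate syllable (second from the end) is syllable 5 (spa).
Primary stress: syllable 5 → did.lo:.be.ma:.ˈspa.te.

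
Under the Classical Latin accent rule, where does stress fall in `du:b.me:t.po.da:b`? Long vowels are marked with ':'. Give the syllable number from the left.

Classical Latin: stress the penult if heavy (long vowel or closed), else the antepenult.
Weights: 2 me:t H, 3 po L, 4 da:b H.
The penult (syllable 3, po) is light, so stress falls on the antepenult (syllable 2, me:t).
Stress on syllable 2: du:b.ˈme:t.po.da:b.

2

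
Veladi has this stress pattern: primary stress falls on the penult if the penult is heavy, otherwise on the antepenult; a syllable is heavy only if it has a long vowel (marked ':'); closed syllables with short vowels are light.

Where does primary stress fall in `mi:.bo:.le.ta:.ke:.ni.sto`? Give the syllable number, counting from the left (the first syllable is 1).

5

Weights: 5 ke: H, 6 ni L, 7 sto L.
The penult (syllable 6, ni) is light, so stress falls on the antepenult (syllable 5, ke:).
Primary stress: syllable 5 → mi:.bo:.le.ta:.ˈke:.ni.sto.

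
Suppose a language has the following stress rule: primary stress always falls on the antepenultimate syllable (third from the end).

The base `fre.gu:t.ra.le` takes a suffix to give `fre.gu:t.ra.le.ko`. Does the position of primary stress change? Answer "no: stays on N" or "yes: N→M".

yes: 2→3

Base `fre.gu:t.ra.le` (4 syllables):
  The word has 4 syllables; the antepenultimate syllable (third from the end) is syllable 2 (gu:t).
  → primary stress on syllable 2.
Suffixed `fre.gu:t.ra.le.ko` (5 syllables):
  The word has 5 syllables; the antepenultimate syllable (third from the end) is syllable 3 (ra).
  → primary stress on syllable 3.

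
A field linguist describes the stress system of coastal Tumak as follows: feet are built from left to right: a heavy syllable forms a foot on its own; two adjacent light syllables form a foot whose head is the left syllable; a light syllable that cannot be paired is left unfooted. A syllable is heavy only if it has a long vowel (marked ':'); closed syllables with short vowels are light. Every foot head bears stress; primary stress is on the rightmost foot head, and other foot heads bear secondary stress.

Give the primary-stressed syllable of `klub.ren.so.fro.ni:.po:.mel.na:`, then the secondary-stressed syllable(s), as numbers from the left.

primary 8, secondary 1, 3, 5, 6

Weights: 1 klub L, 2 ren L, 3 so L, 4 fro L, 5 ni: H, 6 po: H, 7 mel L, 8 na: H.
Parse left to right (heavy = foot alone; LL = one foot; stranded L unfooted): (ˈklub.ren) (ˈso.fro) (ˈni:) (ˈpo:) mel (ˈna:).
Foot heads: 1, 3, 5, 6, 8.
Primary stress on the rightmost head = syllable 8.
Secondary stress on 1, 3, 5, 6: ˌklub.ren.ˌso.fro.ˌni:.ˌpo:.mel.ˈna:.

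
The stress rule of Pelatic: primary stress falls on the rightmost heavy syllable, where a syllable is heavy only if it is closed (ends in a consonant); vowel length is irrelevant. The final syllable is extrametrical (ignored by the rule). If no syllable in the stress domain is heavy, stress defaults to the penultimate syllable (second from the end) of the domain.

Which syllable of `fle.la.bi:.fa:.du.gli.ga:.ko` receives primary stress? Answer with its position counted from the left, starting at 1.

6

The final syllable (8, ko) is extrametrical; the stress domain is syllables 1–7.
Weights: 1 fle L, 2 la L, 3 bi: L, 4 fa: L, 5 du L, 6 gli L, 7 ga: L.
No heavy syllable in the domain; default to the penultimate syllable (second from the end) of the domain = syllable 6.
Primary stress: syllable 6 → fle.la.bi:.fa:.du.ˈgli.ga:.ko.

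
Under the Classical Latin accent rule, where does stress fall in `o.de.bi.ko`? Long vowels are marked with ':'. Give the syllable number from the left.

2

Classical Latin: stress the penult if heavy (long vowel or closed), else the antepenult.
Weights: 2 de L, 3 bi L, 4 ko L.
The penult (syllable 3, bi) is light, so stress falls on the antepenult (syllable 2, de).
Stress on syllable 2: o.ˈde.bi.ko.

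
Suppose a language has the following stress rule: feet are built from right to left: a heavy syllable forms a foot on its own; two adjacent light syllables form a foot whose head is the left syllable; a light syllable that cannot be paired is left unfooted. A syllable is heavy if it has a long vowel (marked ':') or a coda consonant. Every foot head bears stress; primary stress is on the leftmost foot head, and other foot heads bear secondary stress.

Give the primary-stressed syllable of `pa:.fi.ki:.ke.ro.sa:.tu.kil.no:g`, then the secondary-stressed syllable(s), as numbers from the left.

primary 1, secondary 3, 4, 6, 8, 9

Weights: 1 pa: H, 2 fi L, 3 ki: H, 4 ke L, 5 ro L, 6 sa: H, 7 tu L, 8 kil H, 9 no:g H.
Parse right to left (heavy = foot alone; LL = one foot; stranded L unfooted): (ˈpa:) fi (ˈki:) (ˈke.ro) (ˈsa:) tu (ˈkil) (ˈno:g).
Foot heads: 1, 3, 4, 6, 8, 9.
Primary stress on the leftmost head = syllable 1.
Secondary stress on 3, 4, 6, 8, 9: ˈpa:.fi.ˌki:.ˌke.ro.ˌsa:.tu.ˌkil.ˌno:g.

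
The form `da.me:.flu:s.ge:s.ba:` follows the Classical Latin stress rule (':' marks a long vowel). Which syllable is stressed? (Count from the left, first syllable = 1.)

4

Classical Latin: stress the penult if heavy (long vowel or closed), else the antepenult.
Weights: 3 flu:s H, 4 ge:s H, 5 ba: H.
The penult (syllable 4, ge:s) is heavy, so it takes stress.
Stress on syllable 4: da.me:.flu:s.ˈge:s.ba:.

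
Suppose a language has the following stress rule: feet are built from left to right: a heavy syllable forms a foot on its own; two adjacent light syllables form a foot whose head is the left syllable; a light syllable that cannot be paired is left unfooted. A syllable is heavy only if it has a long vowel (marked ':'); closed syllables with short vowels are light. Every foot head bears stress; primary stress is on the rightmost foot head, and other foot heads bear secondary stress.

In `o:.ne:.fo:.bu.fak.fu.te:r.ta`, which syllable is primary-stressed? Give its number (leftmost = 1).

Weights: 1 o: H, 2 ne: H, 3 fo: H, 4 bu L, 5 fak L, 6 fu L, 7 te:r H, 8 ta L.
Parse left to right (heavy = foot alone; LL = one foot; stranded L unfooted): (ˈo:) (ˈne:) (ˈfo:) (ˈbu.fak) fu (ˈte:r) ta.
Foot heads: 1, 2, 3, 4, 7.
Primary stress on the rightmost head = syllable 7.
Primary stress: syllable 7 → o:.ne:.fo:.bu.fak.fu.ˈte:r.ta.

7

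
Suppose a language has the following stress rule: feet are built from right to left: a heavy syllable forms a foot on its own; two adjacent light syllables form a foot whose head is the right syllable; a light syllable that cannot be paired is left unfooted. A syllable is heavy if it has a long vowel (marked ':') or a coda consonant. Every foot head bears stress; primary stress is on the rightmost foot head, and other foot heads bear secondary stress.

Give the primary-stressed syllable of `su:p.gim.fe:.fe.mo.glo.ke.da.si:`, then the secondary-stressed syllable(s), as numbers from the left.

primary 9, secondary 1, 2, 3, 6, 8

Weights: 1 su:p H, 2 gim H, 3 fe: H, 4 fe L, 5 mo L, 6 glo L, 7 ke L, 8 da L, 9 si: H.
Parse right to left (heavy = foot alone; LL = one foot; stranded L unfooted): (ˈsu:p) (ˈgim) (ˈfe:) fe (mo.ˈglo) (ke.ˈda) (ˈsi:).
Foot heads: 1, 2, 3, 6, 8, 9.
Primary stress on the rightmost head = syllable 9.
Secondary stress on 1, 2, 3, 6, 8: ˌsu:p.ˌgim.ˌfe:.fe.mo.ˌglo.ke.ˌda.ˈsi:.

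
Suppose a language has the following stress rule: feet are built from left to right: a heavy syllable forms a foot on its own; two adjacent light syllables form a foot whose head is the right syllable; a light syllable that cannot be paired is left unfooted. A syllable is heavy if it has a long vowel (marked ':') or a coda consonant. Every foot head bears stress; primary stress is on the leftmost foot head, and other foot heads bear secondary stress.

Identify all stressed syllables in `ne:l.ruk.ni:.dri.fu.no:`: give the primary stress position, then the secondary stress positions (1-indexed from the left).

primary 1, secondary 2, 3, 5, 6

Weights: 1 ne:l H, 2 ruk H, 3 ni: H, 4 dri L, 5 fu L, 6 no: H.
Parse left to right (heavy = foot alone; LL = one foot; stranded L unfooted): (ˈne:l) (ˈruk) (ˈni:) (dri.ˈfu) (ˈno:).
Foot heads: 1, 2, 3, 5, 6.
Primary stress on the leftmost head = syllable 1.
Secondary stress on 2, 3, 5, 6: ˈne:l.ˌruk.ˌni:.dri.ˌfu.ˌno:.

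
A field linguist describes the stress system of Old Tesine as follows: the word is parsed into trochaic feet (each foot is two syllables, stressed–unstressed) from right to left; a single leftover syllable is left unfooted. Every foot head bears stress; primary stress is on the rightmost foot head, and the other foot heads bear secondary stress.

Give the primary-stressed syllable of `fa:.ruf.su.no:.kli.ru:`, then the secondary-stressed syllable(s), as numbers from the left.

primary 5, secondary 1, 3

Parse right to left into trochaic (ˈσσ) feet: (ˈfa:.ruf) (ˈsu.no:) (ˈkli.ru:).
Foot heads (stressed positions): 1, 3, 5.
End Rule Rightmost: primary stress on the rightmost head = syllable 5.
Secondary stress on 1, 3: ˌfa:.ruf.ˌsu.no:.ˈkli.ru:.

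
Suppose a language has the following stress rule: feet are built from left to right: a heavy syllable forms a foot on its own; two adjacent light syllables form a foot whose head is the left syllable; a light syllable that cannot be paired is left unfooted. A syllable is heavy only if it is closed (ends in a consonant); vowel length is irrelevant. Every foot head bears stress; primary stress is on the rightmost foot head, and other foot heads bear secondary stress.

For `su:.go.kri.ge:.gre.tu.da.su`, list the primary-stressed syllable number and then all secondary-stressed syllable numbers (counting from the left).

primary 7, secondary 1, 3, 5

Weights: 1 su: L, 2 go L, 3 kri L, 4 ge: L, 5 gre L, 6 tu L, 7 da L, 8 su L.
Parse left to right (heavy = foot alone; LL = one foot; stranded L unfooted): (ˈsu:.go) (ˈkri.ge:) (ˈgre.tu) (ˈda.su).
Foot heads: 1, 3, 5, 7.
Primary stress on the rightmost head = syllable 7.
Secondary stress on 1, 3, 5: ˌsu:.go.ˌkri.ge:.ˌgre.tu.ˈda.su.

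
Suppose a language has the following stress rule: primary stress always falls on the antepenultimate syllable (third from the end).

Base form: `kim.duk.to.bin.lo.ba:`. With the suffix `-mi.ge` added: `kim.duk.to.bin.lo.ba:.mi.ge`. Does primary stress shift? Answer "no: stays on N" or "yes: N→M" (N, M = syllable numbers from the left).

yes: 4→6

Base `kim.duk.to.bin.lo.ba:` (6 syllables):
  The word has 6 syllables; the antepenultimate syllable (third from the end) is syllable 4 (bin).
  → primary stress on syllable 4.
Suffixed `kim.duk.to.bin.lo.ba:.mi.ge` (8 syllables):
  The word has 8 syllables; the antepenultimate syllable (third from the end) is syllable 6 (ba:).
  → primary stress on syllable 6.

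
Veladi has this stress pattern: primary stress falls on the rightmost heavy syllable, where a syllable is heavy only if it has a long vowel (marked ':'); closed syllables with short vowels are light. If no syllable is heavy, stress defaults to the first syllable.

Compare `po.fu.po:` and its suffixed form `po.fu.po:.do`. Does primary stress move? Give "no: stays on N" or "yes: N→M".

Base `po.fu.po:` (3 syllables):
  Weights: 1 po L, 2 fu L, 3 po: H.
  Heavy syllables in the domain: 3. The rightmost is syllable 3 (po:).
  → primary stress on syllable 3.
Suffixed `po.fu.po:.do` (4 syllables):
  Weights: 1 po L, 2 fu L, 3 po: H, 4 do L.
  Heavy syllables in the domain: 3. The rightmost is syllable 3 (po:).
  → primary stress on syllable 3.

no: stays on 3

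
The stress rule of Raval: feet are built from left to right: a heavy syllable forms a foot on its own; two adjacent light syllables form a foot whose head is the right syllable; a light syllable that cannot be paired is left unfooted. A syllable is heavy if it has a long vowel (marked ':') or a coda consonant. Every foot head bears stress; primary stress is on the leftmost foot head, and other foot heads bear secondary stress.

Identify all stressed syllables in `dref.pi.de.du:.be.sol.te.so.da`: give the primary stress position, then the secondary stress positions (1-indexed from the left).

Weights: 1 dref H, 2 pi L, 3 de L, 4 du: H, 5 be L, 6 sol H, 7 te L, 8 so L, 9 da L.
Parse left to right (heavy = foot alone; LL = one foot; stranded L unfooted): (ˈdref) (pi.ˈde) (ˈdu:) be (ˈsol) (te.ˈso) da.
Foot heads: 1, 3, 4, 6, 8.
Primary stress on the leftmost head = syllable 1.
Secondary stress on 3, 4, 6, 8: ˈdref.pi.ˌde.ˌdu:.be.ˌsol.te.ˌso.da.

primary 1, secondary 3, 4, 6, 8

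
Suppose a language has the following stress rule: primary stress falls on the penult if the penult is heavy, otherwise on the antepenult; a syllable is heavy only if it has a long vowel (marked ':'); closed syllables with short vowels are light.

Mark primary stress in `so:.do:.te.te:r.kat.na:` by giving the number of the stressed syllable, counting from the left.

Weights: 4 te:r H, 5 kat L, 6 na: H.
The penult (syllable 5, kat) is light, so stress falls on the antepenult (syllable 4, te:r).
Primary stress: syllable 4 → so:.do:.te.ˈte:r.kat.na:.

4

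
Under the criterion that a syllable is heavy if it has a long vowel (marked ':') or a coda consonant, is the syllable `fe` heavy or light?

light

`fe`: short vowel, open (no coda). Short vowel, open → light.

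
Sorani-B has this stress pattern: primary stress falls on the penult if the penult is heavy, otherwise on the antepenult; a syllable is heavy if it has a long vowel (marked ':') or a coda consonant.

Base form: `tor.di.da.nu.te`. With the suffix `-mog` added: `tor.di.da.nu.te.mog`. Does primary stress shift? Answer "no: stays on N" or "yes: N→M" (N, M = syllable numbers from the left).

Base `tor.di.da.nu.te` (5 syllables):
  Weights: 3 da L, 4 nu L, 5 te L.
  The penult (syllable 4, nu) is light, so stress falls on the antepenult (syllable 3, da).
  → primary stress on syllable 3.
Suffixed `tor.di.da.nu.te.mog` (6 syllables):
  Weights: 4 nu L, 5 te L, 6 mog H.
  The penult (syllable 5, te) is light, so stress falls on the antepenult (syllable 4, nu).
  → primary stress on syllable 4.

yes: 3→4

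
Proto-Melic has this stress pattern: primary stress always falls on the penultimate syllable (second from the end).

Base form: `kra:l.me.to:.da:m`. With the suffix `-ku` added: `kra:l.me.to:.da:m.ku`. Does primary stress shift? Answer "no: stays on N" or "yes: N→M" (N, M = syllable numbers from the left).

yes: 3→4

Base `kra:l.me.to:.da:m` (4 syllables):
  The word has 4 syllables; the penultimate syllable (second from the end) is syllable 3 (to:).
  → primary stress on syllable 3.
Suffixed `kra:l.me.to:.da:m.ku` (5 syllables):
  The word has 5 syllables; the penultimate syllable (second from the end) is syllable 4 (da:m).
  → primary stress on syllable 4.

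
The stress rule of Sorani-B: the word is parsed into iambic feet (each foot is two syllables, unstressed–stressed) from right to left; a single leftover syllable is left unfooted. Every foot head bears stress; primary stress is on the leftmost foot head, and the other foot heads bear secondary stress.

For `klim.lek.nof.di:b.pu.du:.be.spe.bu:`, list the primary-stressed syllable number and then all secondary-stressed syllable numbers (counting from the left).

Parse right to left into iambic (σˈσ) feet: klim (lek.ˈnof) (di:b.ˈpu) (du:.ˈbe) (spe.ˈbu:). Syllable 1 is left unfooted.
Foot heads (stressed positions): 3, 5, 7, 9.
End Rule Leftmost: primary stress on the leftmost head = syllable 3.
Secondary stress on 5, 7, 9: klim.lek.ˈnof.di:b.ˌpu.du:.ˌbe.spe.ˌbu:.

primary 3, secondary 5, 7, 9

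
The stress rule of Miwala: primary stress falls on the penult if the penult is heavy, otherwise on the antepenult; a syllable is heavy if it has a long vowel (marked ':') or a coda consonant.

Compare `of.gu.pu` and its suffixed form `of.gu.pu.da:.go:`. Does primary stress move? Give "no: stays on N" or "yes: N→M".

Base `of.gu.pu` (3 syllables):
  Weights: 1 of H, 2 gu L, 3 pu L.
  The penult (syllable 2, gu) is light, so stress falls on the antepenult (syllable 1, of).
  → primary stress on syllable 1.
Suffixed `of.gu.pu.da:.go:` (5 syllables):
  Weights: 3 pu L, 4 da: H, 5 go: H.
  The penult (syllable 4, da:) is heavy, so it takes stress.
  → primary stress on syllable 4.

yes: 1→4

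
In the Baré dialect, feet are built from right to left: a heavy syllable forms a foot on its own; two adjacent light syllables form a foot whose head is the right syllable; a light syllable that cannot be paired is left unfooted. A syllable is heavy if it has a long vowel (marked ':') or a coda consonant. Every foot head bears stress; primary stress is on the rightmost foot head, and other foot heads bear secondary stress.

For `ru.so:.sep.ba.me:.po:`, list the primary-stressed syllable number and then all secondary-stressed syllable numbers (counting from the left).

Weights: 1 ru L, 2 so: H, 3 sep H, 4 ba L, 5 me: H, 6 po: H.
Parse right to left (heavy = foot alone; LL = one foot; stranded L unfooted): ru (ˈso:) (ˈsep) ba (ˈme:) (ˈpo:).
Foot heads: 2, 3, 5, 6.
Primary stress on the rightmost head = syllable 6.
Secondary stress on 2, 3, 5: ru.ˌso:.ˌsep.ba.ˌme:.ˈpo:.

primary 6, secondary 2, 3, 5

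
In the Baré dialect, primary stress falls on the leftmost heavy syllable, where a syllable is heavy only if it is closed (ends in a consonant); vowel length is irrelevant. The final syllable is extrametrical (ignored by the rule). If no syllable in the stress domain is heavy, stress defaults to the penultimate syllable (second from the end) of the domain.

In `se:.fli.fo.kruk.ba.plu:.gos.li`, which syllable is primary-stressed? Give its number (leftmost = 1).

4

The final syllable (8, li) is extrametrical; the stress domain is syllables 1–7.
Weights: 1 se: L, 2 fli L, 3 fo L, 4 kruk H, 5 ba L, 6 plu: L, 7 gos H.
Heavy syllables in the domain: 4, 7. The leftmost is syllable 4 (kruk).
Primary stress: syllable 4 → se:.fli.fo.ˈkruk.ba.plu:.gos.li.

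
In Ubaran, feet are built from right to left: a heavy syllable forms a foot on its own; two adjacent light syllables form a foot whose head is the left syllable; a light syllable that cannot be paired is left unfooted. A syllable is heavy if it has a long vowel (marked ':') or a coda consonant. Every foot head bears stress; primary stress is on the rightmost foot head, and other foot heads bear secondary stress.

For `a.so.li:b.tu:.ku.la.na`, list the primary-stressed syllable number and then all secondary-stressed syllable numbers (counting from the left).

Weights: 1 a L, 2 so L, 3 li:b H, 4 tu: H, 5 ku L, 6 la L, 7 na L.
Parse right to left (heavy = foot alone; LL = one foot; stranded L unfooted): (ˈa.so) (ˈli:b) (ˈtu:) ku (ˈla.na).
Foot heads: 1, 3, 4, 6.
Primary stress on the rightmost head = syllable 6.
Secondary stress on 1, 3, 4: ˌa.so.ˌli:b.ˌtu:.ku.ˈla.na.

primary 6, secondary 1, 3, 4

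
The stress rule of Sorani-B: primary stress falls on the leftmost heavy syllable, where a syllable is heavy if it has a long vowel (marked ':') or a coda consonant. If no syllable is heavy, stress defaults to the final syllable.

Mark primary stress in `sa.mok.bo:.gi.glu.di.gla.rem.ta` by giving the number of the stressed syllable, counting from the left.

2

Weights: 1 sa L, 2 mok H, 3 bo: H, 4 gi L, 5 glu L, 6 di L, 7 gla L, 8 rem H, 9 ta L.
Heavy syllables in the domain: 2, 3, 8. The leftmost is syllable 2 (mok).
Primary stress: syllable 2 → sa.ˈmok.bo:.gi.glu.di.gla.rem.ta.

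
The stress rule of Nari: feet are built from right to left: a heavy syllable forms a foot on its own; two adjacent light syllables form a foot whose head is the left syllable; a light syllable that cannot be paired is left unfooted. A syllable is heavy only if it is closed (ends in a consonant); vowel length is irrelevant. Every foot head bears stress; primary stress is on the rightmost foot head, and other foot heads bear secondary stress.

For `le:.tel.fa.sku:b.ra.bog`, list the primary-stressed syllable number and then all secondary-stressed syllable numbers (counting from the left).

Weights: 1 le: L, 2 tel H, 3 fa L, 4 sku:b H, 5 ra L, 6 bog H.
Parse right to left (heavy = foot alone; LL = one foot; stranded L unfooted): le: (ˈtel) fa (ˈsku:b) ra (ˈbog).
Foot heads: 2, 4, 6.
Primary stress on the rightmost head = syllable 6.
Secondary stress on 2, 4: le:.ˌtel.fa.ˌsku:b.ra.ˈbog.

primary 6, secondary 2, 4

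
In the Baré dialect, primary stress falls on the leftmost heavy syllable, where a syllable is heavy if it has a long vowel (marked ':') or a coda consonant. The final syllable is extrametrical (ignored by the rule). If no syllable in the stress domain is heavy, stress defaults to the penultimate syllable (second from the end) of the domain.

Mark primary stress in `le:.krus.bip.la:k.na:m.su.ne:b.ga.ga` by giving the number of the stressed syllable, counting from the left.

1

The final syllable (9, ga) is extrametrical; the stress domain is syllables 1–8.
Weights: 1 le: H, 2 krus H, 3 bip H, 4 la:k H, 5 na:m H, 6 su L, 7 ne:b H, 8 ga L.
Heavy syllables in the domain: 1, 2, 3, 4, 5, 7. The leftmost is syllable 1 (le:).
Primary stress: syllable 1 → ˈle:.krus.bip.la:k.na:m.su.ne:b.ga.ga.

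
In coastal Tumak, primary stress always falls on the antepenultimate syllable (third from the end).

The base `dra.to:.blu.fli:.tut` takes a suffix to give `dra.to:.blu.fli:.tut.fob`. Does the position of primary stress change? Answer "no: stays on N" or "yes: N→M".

Base `dra.to:.blu.fli:.tut` (5 syllables):
  The word has 5 syllables; the antepenultimate syllable (third from the end) is syllable 3 (blu).
  → primary stress on syllable 3.
Suffixed `dra.to:.blu.fli:.tut.fob` (6 syllables):
  The word has 6 syllables; the antepenultimate syllable (third from the end) is syllable 4 (fli:).
  → primary stress on syllable 4.

yes: 3→4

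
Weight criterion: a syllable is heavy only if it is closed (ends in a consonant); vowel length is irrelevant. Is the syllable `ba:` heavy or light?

light

`ba:`: long vowel, open (no coda). Open (no coda) → light.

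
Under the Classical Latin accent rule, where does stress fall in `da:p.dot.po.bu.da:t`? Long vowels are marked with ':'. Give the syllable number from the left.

Classical Latin: stress the penult if heavy (long vowel or closed), else the antepenult.
Weights: 3 po L, 4 bu L, 5 da:t H.
The penult (syllable 4, bu) is light, so stress falls on the antepenult (syllable 3, po).
Stress on syllable 3: da:p.dot.ˈpo.bu.da:t.

3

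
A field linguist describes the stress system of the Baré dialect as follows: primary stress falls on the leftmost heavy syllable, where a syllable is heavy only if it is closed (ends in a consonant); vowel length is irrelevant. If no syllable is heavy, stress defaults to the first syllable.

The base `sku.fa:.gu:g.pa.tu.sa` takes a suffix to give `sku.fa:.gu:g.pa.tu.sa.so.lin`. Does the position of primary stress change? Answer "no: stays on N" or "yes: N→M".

no: stays on 3

Base `sku.fa:.gu:g.pa.tu.sa` (6 syllables):
  Weights: 1 sku L, 2 fa: L, 3 gu:g H, 4 pa L, 5 tu L, 6 sa L.
  Heavy syllables in the domain: 3. The leftmost is syllable 3 (gu:g).
  → primary stress on syllable 3.
Suffixed `sku.fa:.gu:g.pa.tu.sa.so.lin` (8 syllables):
  Weights: 1 sku L, 2 fa: L, 3 gu:g H, 4 pa L, 5 tu L, 6 sa L, 7 so L, 8 lin H.
  Heavy syllables in the domain: 3, 8. The leftmost is syllable 3 (gu:g).
  → primary stress on syllable 3.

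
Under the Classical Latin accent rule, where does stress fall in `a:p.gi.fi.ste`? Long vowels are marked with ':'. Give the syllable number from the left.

Classical Latin: stress the penult if heavy (long vowel or closed), else the antepenult.
Weights: 2 gi L, 3 fi L, 4 ste L.
The penult (syllable 3, fi) is light, so stress falls on the antepenult (syllable 2, gi).
Stress on syllable 2: a:p.ˈgi.fi.ste.

2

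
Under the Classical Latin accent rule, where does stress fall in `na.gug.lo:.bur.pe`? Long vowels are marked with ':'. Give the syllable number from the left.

Classical Latin: stress the penult if heavy (long vowel or closed), else the antepenult.
Weights: 3 lo: H, 4 bur H, 5 pe L.
The penult (syllable 4, bur) is heavy, so it takes stress.
Stress on syllable 4: na.gug.lo:.ˈbur.pe.

4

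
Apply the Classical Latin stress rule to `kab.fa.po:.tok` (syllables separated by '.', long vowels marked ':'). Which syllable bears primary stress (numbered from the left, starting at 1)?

Classical Latin: stress the penult if heavy (long vowel or closed), else the antepenult.
Weights: 2 fa L, 3 po: H, 4 tok H.
The penult (syllable 3, po:) is heavy, so it takes stress.
Stress on syllable 3: kab.fa.ˈpo:.tok.

3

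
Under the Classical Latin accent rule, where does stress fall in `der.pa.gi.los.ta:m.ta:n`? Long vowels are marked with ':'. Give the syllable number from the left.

5

Classical Latin: stress the penult if heavy (long vowel or closed), else the antepenult.
Weights: 4 los H, 5 ta:m H, 6 ta:n H.
The penult (syllable 5, ta:m) is heavy, so it takes stress.
Stress on syllable 5: der.pa.gi.los.ˈta:m.ta:n.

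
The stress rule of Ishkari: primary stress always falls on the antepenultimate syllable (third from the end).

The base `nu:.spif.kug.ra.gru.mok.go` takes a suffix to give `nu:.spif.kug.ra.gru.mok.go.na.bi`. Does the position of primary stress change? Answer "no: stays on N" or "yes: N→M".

yes: 5→7

Base `nu:.spif.kug.ra.gru.mok.go` (7 syllables):
  The word has 7 syllables; the antepenultimate syllable (third from the end) is syllable 5 (gru).
  → primary stress on syllable 5.
Suffixed `nu:.spif.kug.ra.gru.mok.go.na.bi` (9 syllables):
  The word has 9 syllables; the antepenultimate syllable (third from the end) is syllable 7 (go).
  → primary stress on syllable 7.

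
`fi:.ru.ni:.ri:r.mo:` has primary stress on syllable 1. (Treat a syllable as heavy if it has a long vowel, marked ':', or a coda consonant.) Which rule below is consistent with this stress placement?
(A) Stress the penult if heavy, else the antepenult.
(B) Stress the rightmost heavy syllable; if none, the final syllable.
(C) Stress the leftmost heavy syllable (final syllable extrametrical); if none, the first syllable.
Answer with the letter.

C

Rule A → syllable 4 (observed: 1).
Rule B → syllable 5 (observed: 1).
Rule C → syllable 1 ✓.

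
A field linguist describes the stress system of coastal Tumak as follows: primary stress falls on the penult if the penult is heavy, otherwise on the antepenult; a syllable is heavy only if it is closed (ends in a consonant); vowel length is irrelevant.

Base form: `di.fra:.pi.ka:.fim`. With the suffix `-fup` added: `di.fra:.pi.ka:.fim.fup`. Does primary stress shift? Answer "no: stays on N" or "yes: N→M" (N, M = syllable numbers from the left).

Base `di.fra:.pi.ka:.fim` (5 syllables):
  Weights: 3 pi L, 4 ka: L, 5 fim H.
  The penult (syllable 4, ka:) is light, so stress falls on the antepenult (syllable 3, pi).
  → primary stress on syllable 3.
Suffixed `di.fra:.pi.ka:.fim.fup` (6 syllables):
  Weights: 4 ka: L, 5 fim H, 6 fup H.
  The penult (syllable 5, fim) is heavy, so it takes stress.
  → primary stress on syllable 5.

yes: 3→5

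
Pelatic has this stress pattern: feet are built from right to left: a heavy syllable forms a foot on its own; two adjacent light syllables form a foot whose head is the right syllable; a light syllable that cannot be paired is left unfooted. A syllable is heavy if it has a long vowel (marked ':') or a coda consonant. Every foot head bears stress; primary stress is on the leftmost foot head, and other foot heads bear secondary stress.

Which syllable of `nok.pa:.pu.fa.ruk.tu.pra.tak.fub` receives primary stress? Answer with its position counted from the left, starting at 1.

1

Weights: 1 nok H, 2 pa: H, 3 pu L, 4 fa L, 5 ruk H, 6 tu L, 7 pra L, 8 tak H, 9 fub H.
Parse right to left (heavy = foot alone; LL = one foot; stranded L unfooted): (ˈnok) (ˈpa:) (pu.ˈfa) (ˈruk) (tu.ˈpra) (ˈtak) (ˈfub).
Foot heads: 1, 2, 4, 5, 7, 8, 9.
Primary stress on the leftmost head = syllable 1.
Primary stress: syllable 1 → ˈnok.pa:.pu.fa.ruk.tu.pra.tak.fub.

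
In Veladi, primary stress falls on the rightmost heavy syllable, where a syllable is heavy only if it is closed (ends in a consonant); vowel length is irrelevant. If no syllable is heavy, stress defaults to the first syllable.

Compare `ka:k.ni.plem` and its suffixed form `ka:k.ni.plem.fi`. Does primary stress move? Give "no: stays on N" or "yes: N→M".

Base `ka:k.ni.plem` (3 syllables):
  Weights: 1 ka:k H, 2 ni L, 3 plem H.
  Heavy syllables in the domain: 1, 3. The rightmost is syllable 3 (plem).
  → primary stress on syllable 3.
Suffixed `ka:k.ni.plem.fi` (4 syllables):
  Weights: 1 ka:k H, 2 ni L, 3 plem H, 4 fi L.
  Heavy syllables in the domain: 1, 3. The rightmost is syllable 3 (plem).
  → primary stress on syllable 3.

no: stays on 3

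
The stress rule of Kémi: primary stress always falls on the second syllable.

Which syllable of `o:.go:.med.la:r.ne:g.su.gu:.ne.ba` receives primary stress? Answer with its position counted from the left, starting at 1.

2

The word has 9 syllables; the second syllable is syllable 2 (go:).
Primary stress: syllable 2 → o:.ˈgo:.med.la:r.ne:g.su.gu:.ne.ba.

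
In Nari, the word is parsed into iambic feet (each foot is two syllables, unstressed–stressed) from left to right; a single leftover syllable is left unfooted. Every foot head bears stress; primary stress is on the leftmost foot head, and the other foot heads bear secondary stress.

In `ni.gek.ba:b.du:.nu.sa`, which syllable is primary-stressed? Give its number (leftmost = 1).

Parse left to right into iambic (σˈσ) feet: (ni.ˈgek) (ba:b.ˈdu:) (nu.ˈsa).
Foot heads (stressed positions): 2, 4, 6.
End Rule Leftmost: primary stress on the leftmost head = syllable 2.
Primary stress: syllable 2 → ni.ˈgek.ba:b.du:.nu.sa.

2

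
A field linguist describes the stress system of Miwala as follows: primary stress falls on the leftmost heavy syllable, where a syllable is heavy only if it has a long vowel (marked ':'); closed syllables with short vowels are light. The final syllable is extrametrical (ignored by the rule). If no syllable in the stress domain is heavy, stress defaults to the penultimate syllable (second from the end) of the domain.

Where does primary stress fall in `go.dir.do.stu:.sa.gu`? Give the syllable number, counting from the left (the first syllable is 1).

The final syllable (6, gu) is extrametrical; the stress domain is syllables 1–5.
Weights: 1 go L, 2 dir L, 3 do L, 4 stu: H, 5 sa L.
Heavy syllables in the domain: 4. The leftmost is syllable 4 (stu:).
Primary stress: syllable 4 → go.dir.do.ˈstu:.sa.gu.

4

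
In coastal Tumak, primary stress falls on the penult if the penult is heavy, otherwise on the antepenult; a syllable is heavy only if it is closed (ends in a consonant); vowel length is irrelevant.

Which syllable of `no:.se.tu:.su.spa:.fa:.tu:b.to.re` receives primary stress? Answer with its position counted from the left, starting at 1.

Weights: 7 tu:b H, 8 to L, 9 re L.
The penult (syllable 8, to) is light, so stress falls on the antepenult (syllable 7, tu:b).
Primary stress: syllable 7 → no:.se.tu:.su.spa:.fa:.ˈtu:b.to.re.

7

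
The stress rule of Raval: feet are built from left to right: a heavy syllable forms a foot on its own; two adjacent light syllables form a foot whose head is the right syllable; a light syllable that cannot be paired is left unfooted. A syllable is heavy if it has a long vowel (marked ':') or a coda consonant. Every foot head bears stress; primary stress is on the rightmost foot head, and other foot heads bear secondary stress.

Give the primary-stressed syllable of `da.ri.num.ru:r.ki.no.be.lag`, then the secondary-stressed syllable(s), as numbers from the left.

primary 8, secondary 2, 3, 4, 6

Weights: 1 da L, 2 ri L, 3 num H, 4 ru:r H, 5 ki L, 6 no L, 7 be L, 8 lag H.
Parse left to right (heavy = foot alone; LL = one foot; stranded L unfooted): (da.ˈri) (ˈnum) (ˈru:r) (ki.ˈno) be (ˈlag).
Foot heads: 2, 3, 4, 6, 8.
Primary stress on the rightmost head = syllable 8.
Secondary stress on 2, 3, 4, 6: da.ˌri.ˌnum.ˌru:r.ki.ˌno.be.ˈlag.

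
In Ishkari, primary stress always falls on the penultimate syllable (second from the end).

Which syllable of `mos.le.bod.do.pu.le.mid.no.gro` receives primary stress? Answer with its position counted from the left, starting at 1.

8

The word has 9 syllables; the penultimate syllable (second from the end) is syllable 8 (no).
Primary stress: syllable 8 → mos.le.bod.do.pu.le.mid.ˈno.gro.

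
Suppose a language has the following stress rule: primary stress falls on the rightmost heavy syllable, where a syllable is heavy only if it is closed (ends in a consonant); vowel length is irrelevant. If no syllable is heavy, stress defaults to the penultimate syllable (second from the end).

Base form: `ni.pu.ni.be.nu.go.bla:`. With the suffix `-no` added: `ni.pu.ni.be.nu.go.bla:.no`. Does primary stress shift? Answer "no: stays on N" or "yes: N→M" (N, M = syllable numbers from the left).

yes: 6→7

Base `ni.pu.ni.be.nu.go.bla:` (7 syllables):
  Weights: 1 ni L, 2 pu L, 3 ni L, 4 be L, 5 nu L, 6 go L, 7 bla: L.
  No heavy syllable in the domain; default to the penultimate syllable (second from the end) = syllable 6.
  → primary stress on syllable 6.
Suffixed `ni.pu.ni.be.nu.go.bla:.no` (8 syllables):
  Weights: 1 ni L, 2 pu L, 3 ni L, 4 be L, 5 nu L, 6 go L, 7 bla: L, 8 no L.
  No heavy syllable in the domain; default to the penultimate syllable (second from the end) = syllable 7.
  → primary stress on syllable 7.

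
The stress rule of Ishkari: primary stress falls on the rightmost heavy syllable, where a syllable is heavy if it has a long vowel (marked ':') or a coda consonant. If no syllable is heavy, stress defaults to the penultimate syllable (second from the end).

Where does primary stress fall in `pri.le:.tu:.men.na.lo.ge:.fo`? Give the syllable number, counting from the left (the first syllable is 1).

7

Weights: 1 pri L, 2 le: H, 3 tu: H, 4 men H, 5 na L, 6 lo L, 7 ge: H, 8 fo L.
Heavy syllables in the domain: 2, 3, 4, 7. The rightmost is syllable 7 (ge:).
Primary stress: syllable 7 → pri.le:.tu:.men.na.lo.ˈge:.fo.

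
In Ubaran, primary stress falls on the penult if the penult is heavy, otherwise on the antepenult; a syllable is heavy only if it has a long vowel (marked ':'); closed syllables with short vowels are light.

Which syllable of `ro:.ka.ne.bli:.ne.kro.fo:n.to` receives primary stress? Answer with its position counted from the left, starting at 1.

7

Weights: 6 kro L, 7 fo:n H, 8 to L.
The penult (syllable 7, fo:n) is heavy, so it takes stress.
Primary stress: syllable 7 → ro:.ka.ne.bli:.ne.kro.ˈfo:n.to.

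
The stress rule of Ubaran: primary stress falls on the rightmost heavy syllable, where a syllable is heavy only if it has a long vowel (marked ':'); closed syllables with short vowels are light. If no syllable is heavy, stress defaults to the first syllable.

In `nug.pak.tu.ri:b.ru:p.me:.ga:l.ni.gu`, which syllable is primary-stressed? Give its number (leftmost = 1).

7

Weights: 1 nug L, 2 pak L, 3 tu L, 4 ri:b H, 5 ru:p H, 6 me: H, 7 ga:l H, 8 ni L, 9 gu L.
Heavy syllables in the domain: 4, 5, 6, 7. The rightmost is syllable 7 (ga:l).
Primary stress: syllable 7 → nug.pak.tu.ri:b.ru:p.me:.ˈga:l.ni.gu.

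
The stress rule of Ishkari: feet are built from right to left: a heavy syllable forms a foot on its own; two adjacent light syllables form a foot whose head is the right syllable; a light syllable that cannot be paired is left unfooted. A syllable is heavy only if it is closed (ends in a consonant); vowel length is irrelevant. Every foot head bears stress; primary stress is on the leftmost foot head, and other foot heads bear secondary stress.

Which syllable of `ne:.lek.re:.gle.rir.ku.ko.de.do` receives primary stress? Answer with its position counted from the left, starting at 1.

Weights: 1 ne: L, 2 lek H, 3 re: L, 4 gle L, 5 rir H, 6 ku L, 7 ko L, 8 de L, 9 do L.
Parse right to left (heavy = foot alone; LL = one foot; stranded L unfooted): ne: (ˈlek) (re:.ˈgle) (ˈrir) (ku.ˈko) (de.ˈdo).
Foot heads: 2, 4, 5, 7, 9.
Primary stress on the leftmost head = syllable 2.
Primary stress: syllable 2 → ne:.ˈlek.re:.gle.rir.ku.ko.de.do.

2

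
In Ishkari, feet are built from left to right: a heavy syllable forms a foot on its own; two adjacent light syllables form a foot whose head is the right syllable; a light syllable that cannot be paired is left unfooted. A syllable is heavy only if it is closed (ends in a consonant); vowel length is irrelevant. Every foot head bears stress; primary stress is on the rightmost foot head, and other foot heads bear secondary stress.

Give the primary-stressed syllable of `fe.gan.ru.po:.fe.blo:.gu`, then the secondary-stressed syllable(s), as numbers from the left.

Weights: 1 fe L, 2 gan H, 3 ru L, 4 po: L, 5 fe L, 6 blo: L, 7 gu L.
Parse left to right (heavy = foot alone; LL = one foot; stranded L unfooted): fe (ˈgan) (ru.ˈpo:) (fe.ˈblo:) gu.
Foot heads: 2, 4, 6.
Primary stress on the rightmost head = syllable 6.
Secondary stress on 2, 4: fe.ˌgan.ru.ˌpo:.fe.ˈblo:.gu.

primary 6, secondary 2, 4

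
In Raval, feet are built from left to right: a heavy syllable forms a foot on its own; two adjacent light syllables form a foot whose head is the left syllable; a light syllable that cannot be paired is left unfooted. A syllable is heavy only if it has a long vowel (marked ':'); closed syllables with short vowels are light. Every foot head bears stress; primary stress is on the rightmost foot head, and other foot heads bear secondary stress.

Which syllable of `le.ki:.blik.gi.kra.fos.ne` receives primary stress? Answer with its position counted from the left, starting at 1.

Weights: 1 le L, 2 ki: H, 3 blik L, 4 gi L, 5 kra L, 6 fos L, 7 ne L.
Parse left to right (heavy = foot alone; LL = one foot; stranded L unfooted): le (ˈki:) (ˈblik.gi) (ˈkra.fos) ne.
Foot heads: 2, 3, 5.
Primary stress on the rightmost head = syllable 5.
Primary stress: syllable 5 → le.ki:.blik.gi.ˈkra.fos.ne.

5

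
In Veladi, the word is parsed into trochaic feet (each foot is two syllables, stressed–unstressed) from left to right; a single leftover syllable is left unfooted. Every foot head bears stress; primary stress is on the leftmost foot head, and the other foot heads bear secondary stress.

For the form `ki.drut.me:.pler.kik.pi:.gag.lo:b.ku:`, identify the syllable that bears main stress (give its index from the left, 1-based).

1

Parse left to right into trochaic (ˈσσ) feet: (ˈki.drut) (ˈme:.pler) (ˈkik.pi:) (ˈgag.lo:b) ku:. Syllable 9 is left unfooted.
Foot heads (stressed positions): 1, 3, 5, 7.
End Rule Leftmost: primary stress on the leftmost head = syllable 1.
Primary stress: syllable 1 → ˈki.drut.me:.pler.kik.pi:.gag.lo:b.ku:.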